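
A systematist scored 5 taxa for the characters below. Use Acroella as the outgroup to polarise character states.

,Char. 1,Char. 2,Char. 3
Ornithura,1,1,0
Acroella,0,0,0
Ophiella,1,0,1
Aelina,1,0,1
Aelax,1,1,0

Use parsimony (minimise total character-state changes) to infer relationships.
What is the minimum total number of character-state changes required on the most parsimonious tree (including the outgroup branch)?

3

The outgroup has state '0' for every character, so '1' is the derived state throughout.
All ingroup taxa share the derived state '1' for Char. 1; it defines the ingroup but does not resolve relationships within it.
Char. 2 (derived state '1') is shared by Aelax and Ornithura — a synapomorphy uniting that clade.
Char. 3 (derived state '1') is shared by Aelina and Ophiella — a synapomorphy uniting that clade.
Most parsimonious ingroup topology: ((Ornithura,Aelax),(Aelina,Ophiella)).
Changes per character on this tree: Char. 1: 1; Char. 2: 1; Char. 3: 1.
Total = 3.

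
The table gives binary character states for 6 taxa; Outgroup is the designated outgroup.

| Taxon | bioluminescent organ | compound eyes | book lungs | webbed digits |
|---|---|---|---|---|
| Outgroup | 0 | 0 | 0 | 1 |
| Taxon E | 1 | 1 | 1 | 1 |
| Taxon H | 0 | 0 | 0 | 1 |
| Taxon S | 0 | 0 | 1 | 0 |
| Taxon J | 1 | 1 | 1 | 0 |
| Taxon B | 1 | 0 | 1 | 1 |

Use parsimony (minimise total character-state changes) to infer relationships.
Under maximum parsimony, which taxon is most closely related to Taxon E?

Character polarity is set by the outgroup: the derived state is whichever differs from the outgroup's state, so for webbed digits the derived state is '0', and for the remaining characters it is '1'.
bioluminescent organ (derived state '1') is shared by Taxon B, Taxon E, and Taxon J — a synapomorphy uniting that clade.
compound eyes (derived state '1') is shared by Taxon E and Taxon J — a synapomorphy uniting that clade.
Only Taxon B, Taxon E, Taxon J, and Taxon S show the derived state '1' for book lungs, supporting them as a clade.
webbed digits (state '0') occurs in Taxon J and Taxon S but conflicts with the nesting implied by the other characters — most parsimoniously interpreted as homoplasy.
Most parsimonious ingroup topology: ((((Taxon E,Taxon J),Taxon B),Taxon S),Taxon H).
Taxon E and Taxon J form a cherry on this tree, so they are sister taxa.

Taxon J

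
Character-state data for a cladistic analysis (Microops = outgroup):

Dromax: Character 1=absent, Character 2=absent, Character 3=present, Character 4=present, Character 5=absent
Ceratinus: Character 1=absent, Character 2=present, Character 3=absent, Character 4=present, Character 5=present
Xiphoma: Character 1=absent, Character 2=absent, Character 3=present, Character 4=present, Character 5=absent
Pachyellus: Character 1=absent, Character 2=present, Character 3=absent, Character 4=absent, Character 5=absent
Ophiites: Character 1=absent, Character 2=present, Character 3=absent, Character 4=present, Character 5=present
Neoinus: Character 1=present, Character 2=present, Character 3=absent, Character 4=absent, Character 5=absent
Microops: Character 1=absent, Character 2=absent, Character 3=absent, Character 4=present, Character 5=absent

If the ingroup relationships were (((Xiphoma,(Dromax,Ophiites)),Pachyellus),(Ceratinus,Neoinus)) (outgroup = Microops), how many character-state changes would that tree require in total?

10

Map each character onto (((Xiphoma,(Dromax,Ophiites)),Pachyellus),(Ceratinus,Neoinus)) (rooted by Microops) and count the minimum state changes it requires (Fitch parsimony):
Character 1: 1; Character 2: 3; Character 3: 2; Character 4: 2; Character 5: 2.
Total tree length = 10.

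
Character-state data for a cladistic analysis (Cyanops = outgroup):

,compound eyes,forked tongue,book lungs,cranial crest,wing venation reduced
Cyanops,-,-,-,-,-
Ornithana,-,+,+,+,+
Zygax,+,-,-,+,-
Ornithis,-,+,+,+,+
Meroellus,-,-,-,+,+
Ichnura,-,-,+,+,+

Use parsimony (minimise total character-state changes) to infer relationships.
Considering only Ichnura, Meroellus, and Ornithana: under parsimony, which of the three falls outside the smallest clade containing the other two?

The outgroup has state '-' for every character, so '+' is the derived state throughout.
compound eyes: derived state '+' in Zygax only — an autapomorphy, so it tells us nothing about relationships among taxa.
forked tongue: derived state '+' in Ornithana and Ornithis only — synapomorphy for {Ornithana, Ornithis}.
Only Ichnura, Ornithana, and Ornithis show the derived state '+' for book lungs, supporting them as a clade.
cranial crest (derived state '+') is shared by all ingroup taxa — unites the whole ingroup.
wing venation reduced (derived state '+') is shared by Ichnura, Meroellus, Ornithana, and Ornithis — a synapomorphy uniting that clade.
Most parsimonious ingroup topology: ((((Ornithana,Ornithis),Ichnura),Meroellus),Zygax).
Ornithana and Ichnura share a more recent common ancestor with each other than either does with Meroellus, so Meroellus is the least closely related of the three.

Meroellus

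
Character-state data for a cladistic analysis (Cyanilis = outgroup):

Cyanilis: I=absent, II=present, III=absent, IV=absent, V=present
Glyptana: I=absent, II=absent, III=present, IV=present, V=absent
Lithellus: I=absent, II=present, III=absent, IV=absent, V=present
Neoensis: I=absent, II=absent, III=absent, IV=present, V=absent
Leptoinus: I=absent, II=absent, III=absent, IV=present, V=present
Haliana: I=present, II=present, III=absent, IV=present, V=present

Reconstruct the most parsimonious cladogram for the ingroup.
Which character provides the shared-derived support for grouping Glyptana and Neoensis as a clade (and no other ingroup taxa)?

V

Character polarity is set by the outgroup: the derived state is whichever differs from the outgroup's state, so for II, V the derived state is 'absent', and for the remaining characters it is 'present'.
I: derived state 'present' in Haliana only — an autapomorphy, so it tells us nothing about relationships among taxa.
II (derived state 'absent') is shared by Glyptana, Leptoinus, and Neoensis — a synapomorphy uniting that clade.
III: derived state 'present' in Glyptana only — an autapomorphy, so it tells us nothing about relationships among taxa.
IV (derived state 'present') is shared by Glyptana, Haliana, Leptoinus, and Neoensis — a synapomorphy uniting that clade.
Only Glyptana and Neoensis show the derived state 'absent' for V, supporting them as a clade.
Most parsimonious ingroup topology: ((((Glyptana,Neoensis),Leptoinus),Haliana),Lithellus).
The clade {Glyptana, Neoensis} is supported by V: its derived state 'absent' occurs in exactly those taxa and in no other taxon (including the outgroup).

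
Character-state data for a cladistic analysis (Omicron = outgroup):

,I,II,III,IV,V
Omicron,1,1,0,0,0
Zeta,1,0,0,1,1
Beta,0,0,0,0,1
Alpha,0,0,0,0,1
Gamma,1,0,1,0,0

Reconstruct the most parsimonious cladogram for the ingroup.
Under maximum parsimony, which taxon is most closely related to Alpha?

Character polarity is set by the outgroup: the derived state is whichever differs from the outgroup's state, so for I, II the derived state is '0', and for the remaining characters it is '1'.
I: derived state '0' in Alpha and Beta only — synapomorphy for {Alpha, Beta}.
II (derived state '0') is shared by all ingroup taxa — unites the whole ingroup.
III (derived state '1') is unique to Gamma (autapomorphy; uninformative for grouping).
IV: derived state '1' in Zeta only — an autapomorphy, so it tells us nothing about relationships among taxa.
Only Alpha, Beta, and Zeta show the derived state '1' for V, supporting them as a clade.
Most parsimonious ingroup topology: ((Zeta,(Beta,Alpha)),Gamma).
Alpha and Beta form a cherry on this tree, so they are sister taxa.

Beta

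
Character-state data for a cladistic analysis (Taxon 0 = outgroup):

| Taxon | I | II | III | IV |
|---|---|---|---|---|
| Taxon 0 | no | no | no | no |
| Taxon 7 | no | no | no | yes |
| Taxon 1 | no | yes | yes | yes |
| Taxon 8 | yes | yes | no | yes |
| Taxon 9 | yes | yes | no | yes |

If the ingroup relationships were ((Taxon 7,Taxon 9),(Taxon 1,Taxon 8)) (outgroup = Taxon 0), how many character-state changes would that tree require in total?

6

Map each character onto ((Taxon 7,Taxon 9),(Taxon 1,Taxon 8)) (rooted by Taxon 0) and count the minimum state changes it requires (Fitch parsimony):
I: 2; II: 2; III: 1; IV: 1.
Total tree length = 6.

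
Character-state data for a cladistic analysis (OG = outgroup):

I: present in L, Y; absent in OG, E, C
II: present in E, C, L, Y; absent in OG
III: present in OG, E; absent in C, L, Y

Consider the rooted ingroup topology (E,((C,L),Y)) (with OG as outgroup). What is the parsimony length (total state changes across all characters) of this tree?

4

Map each character onto (E,((C,L),Y)) (rooted by OG) and count the minimum state changes it requires (Fitch parsimony):
I: 2; II: 1; III: 1.
Total tree length = 4.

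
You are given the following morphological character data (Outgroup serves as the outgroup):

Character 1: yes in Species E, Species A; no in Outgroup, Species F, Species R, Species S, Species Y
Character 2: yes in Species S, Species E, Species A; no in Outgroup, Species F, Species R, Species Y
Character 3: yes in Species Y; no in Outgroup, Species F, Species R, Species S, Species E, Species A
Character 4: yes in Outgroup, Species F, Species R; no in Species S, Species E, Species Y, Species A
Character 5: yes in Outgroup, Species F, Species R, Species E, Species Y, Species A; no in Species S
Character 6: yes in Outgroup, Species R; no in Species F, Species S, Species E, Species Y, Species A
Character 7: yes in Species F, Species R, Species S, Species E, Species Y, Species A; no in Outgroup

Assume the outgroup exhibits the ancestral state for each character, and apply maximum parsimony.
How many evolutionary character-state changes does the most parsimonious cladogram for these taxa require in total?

7

Character polarity is set by the outgroup: the derived state is whichever differs from the outgroup's state, so for Character 4, Character 5, Character 6 the derived state is 'no', and for the remaining characters it is 'yes'.
Character 1 (derived state 'yes') is shared by Species A and Species E — a synapomorphy uniting that clade.
Character 2 (derived state 'yes') is shared by Species A, Species E, and Species S — a synapomorphy uniting that clade.
Character 3 (derived state 'yes') is unique to Species Y (autapomorphy; uninformative for grouping).
Character 4 (derived state 'no') is shared by Species A, Species E, Species S, and Species Y — a synapomorphy uniting that clade.
Character 5 (derived state 'no') is unique to Species S (autapomorphy; uninformative for grouping).
Only Species A, Species E, Species F, Species S, and Species Y show the derived state 'no' for Character 6, supporting them as a clade.
Character 7 (derived state 'yes') is shared by all ingroup taxa — unites the whole ingroup.
Most parsimonious ingroup topology: ((Species F,((Species S,(Species E,Species A)),Species Y)),Species R).
Changes per character on this tree: Character 1: 1; Character 2: 1; Character 3: 1; Character 4: 1; Character 5: 1; Character 6: 1; Character 7: 1.
Total = 7.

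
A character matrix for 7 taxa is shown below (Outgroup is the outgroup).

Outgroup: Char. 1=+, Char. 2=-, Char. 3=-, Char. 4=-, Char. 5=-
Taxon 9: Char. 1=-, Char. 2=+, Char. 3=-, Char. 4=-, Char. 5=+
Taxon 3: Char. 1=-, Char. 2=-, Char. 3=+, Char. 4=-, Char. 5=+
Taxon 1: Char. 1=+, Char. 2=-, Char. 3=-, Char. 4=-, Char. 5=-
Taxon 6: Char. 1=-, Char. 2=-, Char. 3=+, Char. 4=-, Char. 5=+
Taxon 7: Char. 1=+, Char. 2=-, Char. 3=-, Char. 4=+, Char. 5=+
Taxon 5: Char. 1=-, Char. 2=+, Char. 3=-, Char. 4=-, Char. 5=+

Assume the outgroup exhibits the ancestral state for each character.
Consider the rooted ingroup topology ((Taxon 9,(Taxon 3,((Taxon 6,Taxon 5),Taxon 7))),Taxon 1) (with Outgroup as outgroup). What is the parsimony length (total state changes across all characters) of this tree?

Map each character onto ((Taxon 9,(Taxon 3,((Taxon 6,Taxon 5),Taxon 7))),Taxon 1) (rooted by Outgroup) and count the minimum state changes it requires (Fitch parsimony):
Char. 1: 2; Char. 2: 2; Char. 3: 2; Char. 4: 1; Char. 5: 1.
Total tree length = 8.

8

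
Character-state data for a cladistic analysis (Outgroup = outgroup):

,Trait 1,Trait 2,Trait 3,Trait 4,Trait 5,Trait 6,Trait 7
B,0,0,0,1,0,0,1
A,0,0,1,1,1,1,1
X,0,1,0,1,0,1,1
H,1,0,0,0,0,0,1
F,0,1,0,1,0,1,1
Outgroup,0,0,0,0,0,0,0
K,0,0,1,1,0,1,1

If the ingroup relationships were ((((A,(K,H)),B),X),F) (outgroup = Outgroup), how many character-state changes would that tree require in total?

12

Map each character onto ((((A,(K,H)),B),X),F) (rooted by Outgroup) and count the minimum state changes it requires (Fitch parsimony):
Trait 1: 1; Trait 2: 2; Trait 3: 2; Trait 4: 2; Trait 5: 1; Trait 6: 3; Trait 7: 1.
Total tree length = 12.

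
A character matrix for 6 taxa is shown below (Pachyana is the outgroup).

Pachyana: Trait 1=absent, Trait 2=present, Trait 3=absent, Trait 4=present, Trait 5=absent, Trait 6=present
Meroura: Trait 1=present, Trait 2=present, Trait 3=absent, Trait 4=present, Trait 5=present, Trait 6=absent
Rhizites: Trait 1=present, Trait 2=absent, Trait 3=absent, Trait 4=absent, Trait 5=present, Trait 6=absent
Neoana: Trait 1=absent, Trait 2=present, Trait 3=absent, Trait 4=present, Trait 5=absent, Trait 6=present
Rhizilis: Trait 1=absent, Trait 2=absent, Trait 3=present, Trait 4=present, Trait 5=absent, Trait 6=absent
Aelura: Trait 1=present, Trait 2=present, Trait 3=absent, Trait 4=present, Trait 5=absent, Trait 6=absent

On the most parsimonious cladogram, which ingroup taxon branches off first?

Character polarity is set by the outgroup: the derived state is whichever differs from the outgroup's state, so for Trait 2, Trait 4, Trait 6 the derived state is 'absent', and for the remaining characters it is 'present'.
Trait 1 (derived state 'present') is shared by Aelura, Meroura, and Rhizites — a synapomorphy uniting that clade.
Trait 2 (state 'absent') occurs in Rhizilis and Rhizites but conflicts with the nesting implied by the other characters — most parsimoniously interpreted as homoplasy.
Trait 3: derived state 'present' in Rhizilis only — an autapomorphy, so it tells us nothing about relationships among taxa.
Trait 4 (derived state 'absent') is unique to Rhizites (autapomorphy; uninformative for grouping).
Only Meroura and Rhizites show the derived state 'present' for Trait 5, supporting them as a clade.
Trait 6: derived state 'absent' in Aelura, Meroura, Rhizilis, and Rhizites only — synapomorphy for {Aelura, Meroura, Rhizilis, Rhizites}.
Most parsimonious ingroup topology: ((((Meroura,Rhizites),Aelura),Rhizilis),Neoana).
Neoana is sister to the clade containing all other ingroup taxa, so it is the earliest-diverging (most basal) ingroup lineage.

Neoana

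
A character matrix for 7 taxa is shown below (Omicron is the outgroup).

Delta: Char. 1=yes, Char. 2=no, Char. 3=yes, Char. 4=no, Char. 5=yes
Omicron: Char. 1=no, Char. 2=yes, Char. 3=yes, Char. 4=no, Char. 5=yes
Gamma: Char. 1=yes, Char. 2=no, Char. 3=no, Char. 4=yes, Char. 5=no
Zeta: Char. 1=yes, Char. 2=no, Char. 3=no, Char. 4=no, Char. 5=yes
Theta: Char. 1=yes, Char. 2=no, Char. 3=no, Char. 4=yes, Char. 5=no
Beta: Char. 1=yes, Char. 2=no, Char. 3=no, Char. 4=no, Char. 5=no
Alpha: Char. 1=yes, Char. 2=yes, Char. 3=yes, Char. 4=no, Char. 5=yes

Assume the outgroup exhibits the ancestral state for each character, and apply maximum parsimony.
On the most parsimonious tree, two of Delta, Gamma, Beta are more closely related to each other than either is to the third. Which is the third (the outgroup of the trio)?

Character polarity is set by the outgroup: the derived state is whichever differs from the outgroup's state, so for Char. 2, Char. 3, Char. 5 the derived state is 'no', and for the remaining characters it is 'yes'.
All ingroup taxa share the derived state 'yes' for Char. 1; it defines the ingroup but does not resolve relationships within it.
Char. 2: derived state 'no' in Beta, Delta, Gamma, Theta, and Zeta only — synapomorphy for {Beta, Delta, Gamma, Theta, Zeta}.
Only Beta, Gamma, Theta, and Zeta show the derived state 'no' for Char. 3, supporting them as a clade.
Only Gamma and Theta show the derived state 'yes' for Char. 4, supporting them as a clade.
Char. 5: derived state 'no' in Beta, Gamma, and Theta only — synapomorphy for {Beta, Gamma, Theta}.
Most parsimonious ingroup topology: (Alpha,(((Beta,(Theta,Gamma)),Zeta),Delta)).
Gamma and Beta share a more recent common ancestor with each other than either does with Delta, so Delta is the least closely related of the three.

Delta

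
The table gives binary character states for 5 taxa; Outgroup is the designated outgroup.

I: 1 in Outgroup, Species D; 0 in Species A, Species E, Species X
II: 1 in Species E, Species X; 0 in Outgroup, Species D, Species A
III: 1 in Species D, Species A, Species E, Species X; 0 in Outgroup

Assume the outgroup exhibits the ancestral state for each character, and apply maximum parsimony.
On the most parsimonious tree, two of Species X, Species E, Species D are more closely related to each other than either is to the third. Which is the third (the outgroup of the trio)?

Species D

Character polarity is set by the outgroup: the derived state is whichever differs from the outgroup's state, so for I the derived state is '0', and for the remaining characters it is '1'.
I (derived state '0') is shared by Species A, Species E, and Species X — a synapomorphy uniting that clade.
II (derived state '1') is shared by Species E and Species X — a synapomorphy uniting that clade.
III (derived state '1') is shared by all ingroup taxa — unites the whole ingroup.
Most parsimonious ingroup topology: (Species D,(Species A,(Species E,Species X))).
Species E and Species X share a more recent common ancestor with each other than either does with Species D, so Species D is the least closely related of the three.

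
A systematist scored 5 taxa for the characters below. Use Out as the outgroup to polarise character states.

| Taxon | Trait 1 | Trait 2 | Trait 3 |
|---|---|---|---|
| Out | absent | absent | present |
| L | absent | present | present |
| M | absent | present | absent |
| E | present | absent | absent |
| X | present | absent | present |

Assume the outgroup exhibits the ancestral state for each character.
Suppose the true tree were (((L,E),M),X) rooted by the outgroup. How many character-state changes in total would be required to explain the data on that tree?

6

Map each character onto (((L,E),M),X) (rooted by Out) and count the minimum state changes it requires (Fitch parsimony):
Trait 1: 2; Trait 2: 2; Trait 3: 2.
Total tree length = 6.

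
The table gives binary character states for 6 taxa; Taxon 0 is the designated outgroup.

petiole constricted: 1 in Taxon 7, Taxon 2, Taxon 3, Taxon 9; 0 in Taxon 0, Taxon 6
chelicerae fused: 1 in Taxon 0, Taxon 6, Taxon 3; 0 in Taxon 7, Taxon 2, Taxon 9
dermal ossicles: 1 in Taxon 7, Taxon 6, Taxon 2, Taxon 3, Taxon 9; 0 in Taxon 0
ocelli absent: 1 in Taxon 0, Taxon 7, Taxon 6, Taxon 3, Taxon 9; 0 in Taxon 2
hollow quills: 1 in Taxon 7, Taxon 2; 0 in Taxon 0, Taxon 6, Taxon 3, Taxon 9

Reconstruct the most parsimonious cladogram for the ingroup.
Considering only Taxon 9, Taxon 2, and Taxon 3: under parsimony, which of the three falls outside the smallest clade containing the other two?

Taxon 3

Character polarity is set by the outgroup: the derived state is whichever differs from the outgroup's state, so for chelicerae fused, ocelli absent the derived state is '0', and for the remaining characters it is '1'.
Only Taxon 2, Taxon 3, Taxon 7, and Taxon 9 show the derived state '1' for petiole constricted, supporting them as a clade.
Only Taxon 2, Taxon 7, and Taxon 9 show the derived state '0' for chelicerae fused, supporting them as a clade.
All ingroup taxa share the derived state '1' for dermal ossicles; it defines the ingroup but does not resolve relationships within it.
ocelli absent (derived state '0') is unique to Taxon 2 (autapomorphy; uninformative for grouping).
Only Taxon 2 and Taxon 7 show the derived state '1' for hollow quills, supporting them as a clade.
Most parsimonious ingroup topology: ((((Taxon 7,Taxon 2),Taxon 9),Taxon 3),Taxon 6).
Taxon 9 and Taxon 2 share a more recent common ancestor with each other than either does with Taxon 3, so Taxon 3 is the least closely related of the three.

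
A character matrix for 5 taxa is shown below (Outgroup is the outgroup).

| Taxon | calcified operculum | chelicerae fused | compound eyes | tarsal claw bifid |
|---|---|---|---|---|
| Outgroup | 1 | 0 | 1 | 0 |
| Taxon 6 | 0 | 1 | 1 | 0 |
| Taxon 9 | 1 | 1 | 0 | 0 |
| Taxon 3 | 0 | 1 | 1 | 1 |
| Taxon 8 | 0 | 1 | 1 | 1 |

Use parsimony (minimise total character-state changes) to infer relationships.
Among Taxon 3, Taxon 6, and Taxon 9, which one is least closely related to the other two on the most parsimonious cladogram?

Character polarity is set by the outgroup: the derived state is whichever differs from the outgroup's state, so for calcified operculum, compound eyes the derived state is '0', and for the remaining characters it is '1'.
Only Taxon 3, Taxon 6, and Taxon 8 show the derived state '0' for calcified operculum, supporting them as a clade.
chelicerae fused (derived state '1') is shared by all ingroup taxa — unites the whole ingroup.
compound eyes: derived state '0' in Taxon 9 only — an autapomorphy, so it tells us nothing about relationships among taxa.
tarsal claw bifid: derived state '1' in Taxon 3 and Taxon 8 only — synapomorphy for {Taxon 3, Taxon 8}.
Most parsimonious ingroup topology: ((Taxon 6,(Taxon 3,Taxon 8)),Taxon 9).
Taxon 3 and Taxon 6 share a more recent common ancestor with each other than either does with Taxon 9, so Taxon 9 is the least closely related of the three.

Taxon 9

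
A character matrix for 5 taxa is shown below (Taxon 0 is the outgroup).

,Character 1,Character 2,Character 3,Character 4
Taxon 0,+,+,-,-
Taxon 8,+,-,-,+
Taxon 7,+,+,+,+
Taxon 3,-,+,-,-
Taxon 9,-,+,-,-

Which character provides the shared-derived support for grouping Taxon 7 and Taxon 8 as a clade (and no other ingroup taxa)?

Character polarity is set by the outgroup: the derived state is whichever differs from the outgroup's state, so for Character 1, Character 2 the derived state is '-', and for the remaining characters it is '+'.
Character 1: derived state '-' in Taxon 3 and Taxon 9 only — synapomorphy for {Taxon 3, Taxon 9}.
Character 2: derived state '-' in Taxon 8 only — an autapomorphy, so it tells us nothing about relationships among taxa.
Character 3: derived state '+' in Taxon 7 only — an autapomorphy, so it tells us nothing about relationships among taxa.
Character 4 (derived state '+') is shared by Taxon 7 and Taxon 8 — a synapomorphy uniting that clade.
Most parsimonious ingroup topology: ((Taxon 8,Taxon 7),(Taxon 3,Taxon 9)).
The clade {Taxon 7, Taxon 8} is supported by Character 4: its derived state '+' occurs in exactly those taxa and in no other taxon (including the outgroup).

Character 4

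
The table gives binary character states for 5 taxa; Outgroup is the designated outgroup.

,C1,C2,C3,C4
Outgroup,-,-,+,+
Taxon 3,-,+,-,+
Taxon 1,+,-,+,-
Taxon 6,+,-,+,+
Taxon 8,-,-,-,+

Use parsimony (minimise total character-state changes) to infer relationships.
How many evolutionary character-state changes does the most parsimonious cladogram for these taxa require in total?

4

Character polarity is set by the outgroup: the derived state is whichever differs from the outgroup's state, so for C3, C4 the derived state is '-', and for the remaining characters it is '+'.
Only Taxon 1 and Taxon 6 show the derived state '+' for C1, supporting them as a clade.
C2: derived state '+' in Taxon 3 only — an autapomorphy, so it tells us nothing about relationships among taxa.
C3: derived state '-' in Taxon 3 and Taxon 8 only — synapomorphy for {Taxon 3, Taxon 8}.
C4: derived state '-' in Taxon 1 only — an autapomorphy, so it tells us nothing about relationships among taxa.
Most parsimonious ingroup topology: ((Taxon 3,Taxon 8),(Taxon 1,Taxon 6)).
Changes per character on this tree: C1: 1; C2: 1; C3: 1; C4: 1.
Total = 4.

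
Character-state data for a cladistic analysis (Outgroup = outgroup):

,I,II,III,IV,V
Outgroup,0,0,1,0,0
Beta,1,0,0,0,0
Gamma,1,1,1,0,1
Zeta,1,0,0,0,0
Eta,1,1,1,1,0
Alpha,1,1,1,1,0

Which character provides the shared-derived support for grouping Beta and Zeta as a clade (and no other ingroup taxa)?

Character polarity is set by the outgroup: the derived state is whichever differs from the outgroup's state, so for III the derived state is '0', and for the remaining characters it is '1'.
All ingroup taxa share the derived state '1' for I; it defines the ingroup but does not resolve relationships within it.
Only Alpha, Eta, and Gamma show the derived state '1' for II, supporting them as a clade.
Only Beta and Zeta show the derived state '0' for III, supporting them as a clade.
Only Alpha and Eta show the derived state '1' for IV, supporting them as a clade.
V (derived state '1') is unique to Gamma (autapomorphy; uninformative for grouping).
Most parsimonious ingroup topology: ((Beta,Zeta),(Gamma,(Eta,Alpha))).
The clade {Beta, Zeta} is supported by III: its derived state '0' occurs in exactly those taxa and in no other taxon (including the outgroup).

III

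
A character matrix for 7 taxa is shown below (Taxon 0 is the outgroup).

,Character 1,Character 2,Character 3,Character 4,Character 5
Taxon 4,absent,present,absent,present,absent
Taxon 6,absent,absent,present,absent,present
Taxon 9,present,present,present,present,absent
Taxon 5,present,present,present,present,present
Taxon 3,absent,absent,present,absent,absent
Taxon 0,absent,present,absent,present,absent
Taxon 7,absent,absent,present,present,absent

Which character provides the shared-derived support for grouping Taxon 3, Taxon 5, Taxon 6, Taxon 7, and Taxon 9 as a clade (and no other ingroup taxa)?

Character polarity is set by the outgroup: the derived state is whichever differs from the outgroup's state, so for Character 2, Character 4 the derived state is 'absent', and for the remaining characters it is 'present'.
Character 1: derived state 'present' in Taxon 5 and Taxon 9 only — synapomorphy for {Taxon 5, Taxon 9}.
Character 2: derived state 'absent' in Taxon 3, Taxon 6, and Taxon 7 only — synapomorphy for {Taxon 3, Taxon 6, Taxon 7}.
Only Taxon 3, Taxon 5, Taxon 6, Taxon 7, and Taxon 9 show the derived state 'present' for Character 3, supporting them as a clade.
Character 4: derived state 'absent' in Taxon 3 and Taxon 6 only — synapomorphy for {Taxon 3, Taxon 6}.
Character 5 (state 'present') occurs in Taxon 5 and Taxon 6 but conflicts with the nesting implied by the other characters — most parsimoniously interpreted as homoplasy.
Most parsimonious ingroup topology: (Taxon 4,(((Taxon 6,Taxon 3),Taxon 7),(Taxon 9,Taxon 5))).
The clade {Taxon 3, Taxon 5, Taxon 6, Taxon 7, Taxon 9} is supported by Character 3: its derived state 'present' occurs in exactly those taxa and in no other taxon (including the outgroup).

Character 3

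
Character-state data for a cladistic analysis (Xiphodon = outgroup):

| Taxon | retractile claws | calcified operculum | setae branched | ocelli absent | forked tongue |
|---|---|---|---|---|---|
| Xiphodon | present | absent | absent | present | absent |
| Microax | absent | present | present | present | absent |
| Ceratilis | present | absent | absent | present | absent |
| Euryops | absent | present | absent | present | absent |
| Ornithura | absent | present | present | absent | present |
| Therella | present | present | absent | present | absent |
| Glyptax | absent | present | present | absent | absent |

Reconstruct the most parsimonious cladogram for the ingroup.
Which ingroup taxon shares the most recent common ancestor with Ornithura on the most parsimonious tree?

Character polarity is set by the outgroup: the derived state is whichever differs from the outgroup's state, so for retractile claws, ocelli absent the derived state is 'absent', and for the remaining characters it is 'present'.
retractile claws: derived state 'absent' in Euryops, Glyptax, Microax, and Ornithura only — synapomorphy for {Euryops, Glyptax, Microax, Ornithura}.
calcified operculum (derived state 'present') is shared by Euryops, Glyptax, Microax, Ornithura, and Therella — a synapomorphy uniting that clade.
Only Glyptax, Microax, and Ornithura show the derived state 'present' for setae branched, supporting them as a clade.
Only Glyptax and Ornithura show the derived state 'absent' for ocelli absent, supporting them as a clade.
forked tongue: derived state 'present' in Ornithura only — an autapomorphy, so it tells us nothing about relationships among taxa.
Most parsimonious ingroup topology: ((((Microax,(Ornithura,Glyptax)),Euryops),Therella),Ceratilis).
Ornithura and Glyptax form a cherry on this tree, so they are sister taxa.

Glyptax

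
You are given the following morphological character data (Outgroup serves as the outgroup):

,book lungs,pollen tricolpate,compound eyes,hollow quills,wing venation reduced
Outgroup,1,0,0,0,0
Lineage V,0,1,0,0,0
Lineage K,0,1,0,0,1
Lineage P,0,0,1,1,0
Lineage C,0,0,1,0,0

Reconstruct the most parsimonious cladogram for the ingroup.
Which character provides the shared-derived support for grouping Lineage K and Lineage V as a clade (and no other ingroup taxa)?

pollen tricolpate

Character polarity is set by the outgroup: the derived state is whichever differs from the outgroup's state, so for book lungs the derived state is '0', and for the remaining characters it is '1'.
All ingroup taxa share the derived state '0' for book lungs; it defines the ingroup but does not resolve relationships within it.
pollen tricolpate: derived state '1' in Lineage K and Lineage V only — synapomorphy for {Lineage K, Lineage V}.
compound eyes: derived state '1' in Lineage C and Lineage P only — synapomorphy for {Lineage C, Lineage P}.
hollow quills: derived state '1' in Lineage P only — an autapomorphy, so it tells us nothing about relationships among taxa.
wing venation reduced (derived state '1') is unique to Lineage K (autapomorphy; uninformative for grouping).
Most parsimonious ingroup topology: ((Lineage V,Lineage K),(Lineage P,Lineage C)).
The clade {Lineage K, Lineage V} is supported by pollen tricolpate: its derived state '1' occurs in exactly those taxa and in no other taxon (including the outgroup).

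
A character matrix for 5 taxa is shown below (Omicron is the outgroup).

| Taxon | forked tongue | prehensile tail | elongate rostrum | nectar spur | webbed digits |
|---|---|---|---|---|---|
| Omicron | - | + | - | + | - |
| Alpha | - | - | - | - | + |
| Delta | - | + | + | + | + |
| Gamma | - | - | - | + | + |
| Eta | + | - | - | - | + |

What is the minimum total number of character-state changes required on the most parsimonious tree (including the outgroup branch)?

Character polarity is set by the outgroup: the derived state is whichever differs from the outgroup's state, so for prehensile tail, nectar spur the derived state is '-', and for the remaining characters it is '+'.
forked tongue (derived state '+') is unique to Eta (autapomorphy; uninformative for grouping).
prehensile tail (derived state '-') is shared by Alpha, Eta, and Gamma — a synapomorphy uniting that clade.
elongate rostrum (derived state '+') is unique to Delta (autapomorphy; uninformative for grouping).
Only Alpha and Eta show the derived state '-' for nectar spur, supporting them as a clade.
All ingroup taxa share the derived state '+' for webbed digits; it defines the ingroup but does not resolve relationships within it.
Most parsimonious ingroup topology: (((Alpha,Eta),Gamma),Delta).
Changes per character on this tree: forked tongue: 1; prehensile tail: 1; elongate rostrum: 1; nectar spur: 1; webbed digits: 1.
Total = 5.

5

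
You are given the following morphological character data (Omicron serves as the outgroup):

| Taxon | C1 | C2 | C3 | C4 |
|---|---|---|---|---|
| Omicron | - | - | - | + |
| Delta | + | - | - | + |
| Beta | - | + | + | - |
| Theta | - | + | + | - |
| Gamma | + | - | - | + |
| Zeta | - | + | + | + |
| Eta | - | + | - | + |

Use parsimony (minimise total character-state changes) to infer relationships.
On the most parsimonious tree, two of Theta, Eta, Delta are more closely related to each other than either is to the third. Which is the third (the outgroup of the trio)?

Delta

Character polarity is set by the outgroup: the derived state is whichever differs from the outgroup's state, so for C4 the derived state is '-', and for the remaining characters it is '+'.
C1: derived state '+' in Delta and Gamma only — synapomorphy for {Delta, Gamma}.
C2 (derived state '+') is shared by Beta, Eta, Theta, and Zeta — a synapomorphy uniting that clade.
C3 (derived state '+') is shared by Beta, Theta, and Zeta — a synapomorphy uniting that clade.
C4: derived state '-' in Beta and Theta only — synapomorphy for {Beta, Theta}.
Most parsimonious ingroup topology: ((Delta,Gamma),(((Beta,Theta),Zeta),Eta)).
Theta and Eta share a more recent common ancestor with each other than either does with Delta, so Delta is the least closely related of the three.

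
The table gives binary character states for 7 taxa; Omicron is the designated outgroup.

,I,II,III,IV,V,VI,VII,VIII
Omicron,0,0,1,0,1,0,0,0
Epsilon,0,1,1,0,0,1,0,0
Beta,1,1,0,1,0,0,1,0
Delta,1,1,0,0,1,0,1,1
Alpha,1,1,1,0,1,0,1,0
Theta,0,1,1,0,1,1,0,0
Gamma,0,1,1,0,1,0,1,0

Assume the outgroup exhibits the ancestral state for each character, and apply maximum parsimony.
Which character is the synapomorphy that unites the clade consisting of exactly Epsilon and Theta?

VI

Character polarity is set by the outgroup: the derived state is whichever differs from the outgroup's state, so for III, V the derived state is '0', and for the remaining characters it is '1'.
I (derived state '1') is shared by Alpha, Beta, and Delta — a synapomorphy uniting that clade.
All ingroup taxa share the derived state '1' for II; it defines the ingroup but does not resolve relationships within it.
III: derived state '0' in Beta and Delta only — synapomorphy for {Beta, Delta}.
IV (derived state '1') is unique to Beta (autapomorphy; uninformative for grouping).
V (state '0') occurs in Beta and Epsilon but conflicts with the nesting implied by the other characters — most parsimoniously interpreted as homoplasy.
VI (derived state '1') is shared by Epsilon and Theta — a synapomorphy uniting that clade.
Only Alpha, Beta, Delta, and Gamma show the derived state '1' for VII, supporting them as a clade.
VIII: derived state '1' in Delta only — an autapomorphy, so it tells us nothing about relationships among taxa.
Most parsimonious ingroup topology: ((Epsilon,Theta),(((Beta,Delta),Alpha),Gamma)).
The clade {Epsilon, Theta} is supported by VI: its derived state '1' occurs in exactly those taxa and in no other taxon (including the outgroup).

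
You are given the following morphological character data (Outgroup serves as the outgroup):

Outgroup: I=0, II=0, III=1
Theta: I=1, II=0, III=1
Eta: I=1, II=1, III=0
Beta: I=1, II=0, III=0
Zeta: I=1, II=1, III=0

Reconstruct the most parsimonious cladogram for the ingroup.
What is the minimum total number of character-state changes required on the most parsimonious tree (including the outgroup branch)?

Character polarity is set by the outgroup: the derived state is whichever differs from the outgroup's state, so for III the derived state is '0', and for the remaining characters it is '1'.
I (derived state '1') is shared by all ingroup taxa — unites the whole ingroup.
II: derived state '1' in Eta and Zeta only — synapomorphy for {Eta, Zeta}.
III (derived state '0') is shared by Beta, Eta, and Zeta — a synapomorphy uniting that clade.
Most parsimonious ingroup topology: (Theta,((Eta,Zeta),Beta)).
Changes per character on this tree: I: 1; II: 1; III: 1.
Total = 3.

3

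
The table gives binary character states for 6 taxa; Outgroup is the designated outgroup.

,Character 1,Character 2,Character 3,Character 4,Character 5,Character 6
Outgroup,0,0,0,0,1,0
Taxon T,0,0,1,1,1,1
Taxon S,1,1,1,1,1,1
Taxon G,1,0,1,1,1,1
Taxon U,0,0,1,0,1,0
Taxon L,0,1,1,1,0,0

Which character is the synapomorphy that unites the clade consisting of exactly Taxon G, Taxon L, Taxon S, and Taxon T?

Character 4

Character polarity is set by the outgroup: the derived state is whichever differs from the outgroup's state, so for Character 5 the derived state is '0', and for the remaining characters it is '1'.
Character 1: derived state '1' in Taxon G and Taxon S only — synapomorphy for {Taxon G, Taxon S}.
Character 2 groups Taxon L and Taxon S, which is incompatible with the clades supported by the remaining characters; treating it as convergent (homoplasy) costs fewer steps than any alternative tree.
All ingroup taxa share the derived state '1' for Character 3; it defines the ingroup but does not resolve relationships within it.
Only Taxon G, Taxon L, Taxon S, and Taxon T show the derived state '1' for Character 4, supporting them as a clade.
Character 5 (derived state '0') is unique to Taxon L (autapomorphy; uninformative for grouping).
Character 6: derived state '1' in Taxon G, Taxon S, and Taxon T only — synapomorphy for {Taxon G, Taxon S, Taxon T}.
Most parsimonious ingroup topology: (((Taxon T,(Taxon S,Taxon G)),Taxon L),Taxon U).
The clade {Taxon G, Taxon L, Taxon S, Taxon T} is supported by Character 4: its derived state '1' occurs in exactly those taxa and in no other taxon (including the outgroup).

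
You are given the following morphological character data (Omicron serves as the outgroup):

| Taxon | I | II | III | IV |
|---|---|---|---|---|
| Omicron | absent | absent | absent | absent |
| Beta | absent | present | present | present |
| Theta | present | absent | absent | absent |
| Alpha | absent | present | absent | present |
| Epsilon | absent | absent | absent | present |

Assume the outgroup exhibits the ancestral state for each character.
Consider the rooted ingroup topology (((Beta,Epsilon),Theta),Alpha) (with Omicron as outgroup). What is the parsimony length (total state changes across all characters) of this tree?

Map each character onto (((Beta,Epsilon),Theta),Alpha) (rooted by Omicron) and count the minimum state changes it requires (Fitch parsimony):
I: 1; II: 2; III: 1; IV: 2.
Total tree length = 6.

6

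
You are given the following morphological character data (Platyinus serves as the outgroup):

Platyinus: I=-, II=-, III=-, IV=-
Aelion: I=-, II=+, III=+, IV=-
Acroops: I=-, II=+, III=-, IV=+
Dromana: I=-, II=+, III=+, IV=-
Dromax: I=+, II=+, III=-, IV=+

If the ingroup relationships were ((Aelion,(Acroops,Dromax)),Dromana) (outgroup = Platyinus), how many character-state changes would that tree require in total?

5

Map each character onto ((Aelion,(Acroops,Dromax)),Dromana) (rooted by Platyinus) and count the minimum state changes it requires (Fitch parsimony):
I: 1; II: 1; III: 2; IV: 1.
Total tree length = 5.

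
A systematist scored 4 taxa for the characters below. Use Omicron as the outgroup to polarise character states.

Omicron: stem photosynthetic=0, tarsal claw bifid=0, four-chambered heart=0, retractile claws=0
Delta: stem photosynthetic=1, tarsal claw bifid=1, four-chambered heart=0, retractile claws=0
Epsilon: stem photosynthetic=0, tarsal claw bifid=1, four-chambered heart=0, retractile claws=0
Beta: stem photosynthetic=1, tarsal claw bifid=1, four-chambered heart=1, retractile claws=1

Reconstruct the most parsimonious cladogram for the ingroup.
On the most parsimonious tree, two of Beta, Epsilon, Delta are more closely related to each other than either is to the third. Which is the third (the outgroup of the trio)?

The outgroup has state '0' for every character, so '1' is the derived state throughout.
Only Beta and Delta show the derived state '1' for stem photosynthetic, supporting them as a clade.
tarsal claw bifid (derived state '1') is shared by all ingroup taxa — unites the whole ingroup.
four-chambered heart (derived state '1') is unique to Beta (autapomorphy; uninformative for grouping).
retractile claws: derived state '1' in Beta only — an autapomorphy, so it tells us nothing about relationships among taxa.
Most parsimonious ingroup topology: (Epsilon,(Beta,Delta)).
Beta and Delta share a more recent common ancestor with each other than either does with Epsilon, so Epsilon is the least closely related of the three.

Epsilon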